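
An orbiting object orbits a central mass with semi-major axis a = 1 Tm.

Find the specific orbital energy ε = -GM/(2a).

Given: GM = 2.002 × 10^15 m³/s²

Convert to SI: a = 1 Tm = 1e+12 m.
ε = −GM / (2a).
ε = −2.002e+15 / (2 · 1e+12) J/kg ≈ -1001 J/kg = -1.001 kJ/kg.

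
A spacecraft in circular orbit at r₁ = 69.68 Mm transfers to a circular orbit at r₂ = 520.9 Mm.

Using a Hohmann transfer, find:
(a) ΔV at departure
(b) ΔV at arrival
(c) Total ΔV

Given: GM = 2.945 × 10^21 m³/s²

Convert to SI: r₁ = 69.68 Mm = 6.968e+07 m; r₂ = 520.9 Mm = 5.209e+08 m.
Transfer semi-major axis: a_t = (r₁ + r₂)/2 = (6.968e+07 + 5.209e+08)/2 = 2.9529e+08 m.
Circular speeds: v₁ = √(GM/r₁) = 6.50113e+06 m/s, v₂ = √(GM/r₂) = 2.37775e+06 m/s.
Transfer speeds (vis-viva v² = GM(2/r − 1/a_t)): v₁ᵗ = 8.63458e+06 m/s, v₂ᵗ = 1.15504e+06 m/s.
(a) ΔV₁ = |v₁ᵗ − v₁| ≈ 2.133e+06 m/s = 2133 km/s.
(b) ΔV₂ = |v₂ − v₂ᵗ| ≈ 1.223e+06 m/s = 1223 km/s.
(c) ΔV_total = ΔV₁ + ΔV₂ ≈ 3.356e+06 m/s = 3356 km/s.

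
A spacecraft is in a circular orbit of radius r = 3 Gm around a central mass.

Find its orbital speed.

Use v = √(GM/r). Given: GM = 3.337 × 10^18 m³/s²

Convert to SI: r = 3 Gm = 3e+09 m.
For a circular orbit, gravity supplies the centripetal force, so v = √(GM / r).
v = √(3.337e+18 / 3e+09) m/s ≈ 3.335e+04 m/s = 33.35 km/s.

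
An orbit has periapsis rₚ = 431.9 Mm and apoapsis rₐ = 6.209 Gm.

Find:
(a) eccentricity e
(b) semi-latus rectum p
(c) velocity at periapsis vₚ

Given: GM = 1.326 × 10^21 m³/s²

Convert to SI: rₚ = 431.9 Mm = 4.319e+08 m; rₐ = 6.209 Gm = 6.209e+09 m.
(a) e = (rₐ − rₚ)/(rₐ + rₚ) = (6.209e+09 − 4.319e+08)/(6.209e+09 + 4.319e+08) ≈ 0.8699
(b) From a = (rₚ + rₐ)/2 = 3.32045e+09 m and e = (rₐ − rₚ)/(rₐ + rₚ) = 0.869927, p = a(1 − e²) = 3.32045e+09 · (1 − (0.869927)²) ≈ 8.076e+08 m
(c) With a = (rₚ + rₐ)/2 = 3.32045e+09 m, vₚ = √(GM (2/rₚ − 1/a)) = √(1.326e+21 · (2/4.319e+08 − 1/3.32045e+09)) m/s ≈ 2.396e+06 m/s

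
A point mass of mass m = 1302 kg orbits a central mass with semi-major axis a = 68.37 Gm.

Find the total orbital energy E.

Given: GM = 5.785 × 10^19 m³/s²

Convert to SI: a = 68.37 Gm = 6.837e+10 m.
E = −GMm / (2a).
E = −5.785e+19 · 1302 / (2 · 6.837e+10) J ≈ -5.508e+11 J = -550.8 GJ.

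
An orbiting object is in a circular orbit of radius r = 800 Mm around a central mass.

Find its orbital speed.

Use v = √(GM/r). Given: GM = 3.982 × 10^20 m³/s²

Convert to SI: r = 800 Mm = 8e+08 m.
For a circular orbit, gravity supplies the centripetal force, so v = √(GM / r).
v = √(3.982e+20 / 8e+08) m/s ≈ 7.055e+05 m/s = 705.5 km/s.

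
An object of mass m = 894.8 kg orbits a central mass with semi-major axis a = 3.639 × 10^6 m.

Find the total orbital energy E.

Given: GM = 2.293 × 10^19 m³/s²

E = −GMm / (2a).
E = −2.293e+19 · 894.8 / (2 · 3.639e+06) J ≈ -2.819e+15 J = -2.819 PJ.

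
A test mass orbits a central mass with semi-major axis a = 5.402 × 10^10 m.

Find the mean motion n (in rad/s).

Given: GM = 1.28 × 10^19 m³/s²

n = √(GM / a³).
n = √(1.28e+19 / (5.402e+10)³) rad/s ≈ 2.85e-07 rad/s.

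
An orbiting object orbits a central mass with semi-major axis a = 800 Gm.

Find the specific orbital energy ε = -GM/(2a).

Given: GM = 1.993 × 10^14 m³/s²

Convert to SI: a = 800 Gm = 8e+11 m.
ε = −GM / (2a).
ε = −1.993e+14 / (2 · 8e+11) J/kg ≈ -124.6 J/kg = -124.6 J/kg.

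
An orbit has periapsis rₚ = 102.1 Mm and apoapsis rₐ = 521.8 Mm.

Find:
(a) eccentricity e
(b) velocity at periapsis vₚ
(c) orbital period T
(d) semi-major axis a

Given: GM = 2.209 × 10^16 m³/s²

Convert to SI: rₚ = 102.1 Mm = 1.021e+08 m; rₐ = 521.8 Mm = 5.218e+08 m.
(a) e = (rₐ − rₚ)/(rₐ + rₚ) = (5.218e+08 − 1.021e+08)/(5.218e+08 + 1.021e+08) ≈ 0.6727
(b) With a = (rₚ + rₐ)/2 = 3.1195e+08 m, vₚ = √(GM (2/rₚ − 1/a)) = √(2.209e+16 · (2/1.021e+08 − 1/3.1195e+08)) m/s ≈ 1.902e+04 m/s
(c) With a = (rₚ + rₐ)/2 = 3.1195e+08 m, T = 2π √(a³/GM) = 2π √((3.1195e+08)³/2.209e+16) s ≈ 2.329e+05 s
(d) a = (rₚ + rₐ)/2 = (1.021e+08 + 5.218e+08)/2 ≈ 3.12e+08 m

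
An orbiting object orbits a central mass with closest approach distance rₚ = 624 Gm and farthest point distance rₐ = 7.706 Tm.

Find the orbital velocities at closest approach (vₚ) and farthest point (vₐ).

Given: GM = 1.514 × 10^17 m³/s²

Convert to SI: rₚ = 624 Gm = 6.24e+11 m; rₐ = 7.706 Tm = 7.706e+12 m.
Use the vis-viva equation v² = GM(2/r − 1/a) with a = (rₚ + rₐ)/2 = (6.24e+11 + 7.706e+12)/2 = 4.165e+12 m.
vₚ = √(GM · (2/rₚ − 1/a)) = √(1.514e+17 · (2/6.24e+11 − 1/4.165e+12)) m/s ≈ 670 m/s = 670 m/s.
vₐ = √(GM · (2/rₐ − 1/a)) = √(1.514e+17 · (2/7.706e+12 − 1/4.165e+12)) m/s ≈ 54.25 m/s = 54.25 m/s.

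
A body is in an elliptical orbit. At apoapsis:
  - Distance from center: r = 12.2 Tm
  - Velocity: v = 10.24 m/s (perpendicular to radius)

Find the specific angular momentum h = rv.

Convert to SI: r = 12.2 Tm = 1.22e+13 m.
With v perpendicular to r, h = r · v.
h = 1.22e+13 · 10.24 m²/s ≈ 1.249e+14 m²/s.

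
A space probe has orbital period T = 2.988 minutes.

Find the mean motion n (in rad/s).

Convert to SI: T = 2.988 minutes = 179.28 s.
n = 2π / T.
n = 2π / 179.28 s ≈ 0.03505 rad/s.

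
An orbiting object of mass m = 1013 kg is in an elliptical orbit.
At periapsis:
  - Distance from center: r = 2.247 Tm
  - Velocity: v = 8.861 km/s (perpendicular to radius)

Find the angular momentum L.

Convert to SI: r = 2.247 Tm = 2.247e+12 m; v = 8.861 km/s = 8861 m/s.
Since v is perpendicular to r, L = m · v · r.
L = 1013 · 8861 · 2.247e+12 kg·m²/s ≈ 2.017e+19 kg·m²/s.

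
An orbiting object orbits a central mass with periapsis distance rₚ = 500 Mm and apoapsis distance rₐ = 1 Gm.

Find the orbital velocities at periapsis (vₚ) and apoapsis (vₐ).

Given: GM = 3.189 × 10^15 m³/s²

Convert to SI: rₚ = 500 Mm = 5e+08 m; rₐ = 1 Gm = 1e+09 m.
Use the vis-viva equation v² = GM(2/r − 1/a) with a = (rₚ + rₐ)/2 = (5e+08 + 1e+09)/2 = 7.5e+08 m.
vₚ = √(GM · (2/rₚ − 1/a)) = √(3.189e+15 · (2/5e+08 − 1/7.5e+08)) m/s ≈ 2916 m/s = 2.916 km/s.
vₐ = √(GM · (2/rₐ − 1/a)) = √(3.189e+15 · (2/1e+09 − 1/7.5e+08)) m/s ≈ 1458 m/s = 1.458 km/s.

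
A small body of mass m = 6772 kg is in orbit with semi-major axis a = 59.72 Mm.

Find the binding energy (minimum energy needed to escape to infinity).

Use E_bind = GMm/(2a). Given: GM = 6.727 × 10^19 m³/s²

Convert to SI: a = 59.72 Mm = 5.972e+07 m.
Total orbital energy is E = −GMm/(2a); binding energy is E_bind = −E = GMm/(2a).
E_bind = 6.727e+19 · 6772 / (2 · 5.972e+07) J ≈ 3.814e+15 J = 3.814 PJ.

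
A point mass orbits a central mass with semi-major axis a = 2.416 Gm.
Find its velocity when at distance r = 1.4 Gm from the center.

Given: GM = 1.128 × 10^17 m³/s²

Convert to SI: a = 2.416 Gm = 2.416e+09 m; r = 1.4 Gm = 1.4e+09 m.
Vis-viva: v = √(GM · (2/r − 1/a)).
2/r − 1/a = 2/1.4e+09 − 1/2.416e+09 = 1.01466e-09 m⁻¹.
v = √(1.128e+17 · 1.01466e-09) m/s ≈ 1.07e+04 m/s = 10.7 km/s.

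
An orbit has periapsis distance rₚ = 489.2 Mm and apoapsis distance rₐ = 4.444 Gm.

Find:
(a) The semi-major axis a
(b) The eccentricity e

Convert to SI: rₚ = 489.2 Mm = 4.892e+08 m; rₐ = 4.444 Gm = 4.444e+09 m.
(a) a = (rₚ + rₐ) / 2 = (4.892e+08 + 4.444e+09) / 2 ≈ 2.467e+09 m = 2.467 Gm.
(b) e = (rₐ − rₚ) / (rₐ + rₚ) = (4.444e+09 − 4.892e+08) / (4.444e+09 + 4.892e+08) ≈ 0.8017.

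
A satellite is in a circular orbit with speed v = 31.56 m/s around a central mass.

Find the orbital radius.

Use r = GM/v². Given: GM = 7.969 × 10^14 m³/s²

For a circular orbit, v² = GM / r, so r = GM / v².
r = 7.969e+14 / (31.56)² m ≈ 8.001e+11 m = 800.1 Gm.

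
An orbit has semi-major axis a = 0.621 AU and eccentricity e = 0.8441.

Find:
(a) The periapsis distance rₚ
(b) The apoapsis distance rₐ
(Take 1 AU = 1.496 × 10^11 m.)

Convert to SI: a = 0.621 AU = 9.29016e+10 m.
(a) rₚ = a(1 − e) = 9.29016e+10 · (1 − 0.8441) = 9.29016e+10 · 0.1559 ≈ 1.448e+10 m = 0.09681 AU.
(b) rₐ = a(1 + e) = 9.29016e+10 · (1 + 0.8441) = 9.29016e+10 · 1.8441 ≈ 1.713e+11 m = 1.145 AU.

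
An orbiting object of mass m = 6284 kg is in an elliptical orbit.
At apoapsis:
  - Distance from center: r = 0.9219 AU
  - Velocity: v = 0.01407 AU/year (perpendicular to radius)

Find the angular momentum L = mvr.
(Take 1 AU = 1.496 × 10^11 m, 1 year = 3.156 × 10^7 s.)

Convert to SI: r = 0.9219 AU = 1.37916e+11 m; v = 0.01407 AU/year = 66.6943 m/s.
Since v is perpendicular to r, L = m · v · r.
L = 6284 · 66.6943 · 1.37916e+11 kg·m²/s ≈ 5.78e+16 kg·m²/s.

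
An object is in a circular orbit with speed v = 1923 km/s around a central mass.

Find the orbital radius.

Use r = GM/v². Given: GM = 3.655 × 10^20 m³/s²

Convert to SI: v = 1923 km/s = 1.923e+06 m/s.
For a circular orbit, v² = GM / r, so r = GM / v².
r = 3.655e+20 / (1.923e+06)² m ≈ 9.884e+07 m = 98.84 Mm.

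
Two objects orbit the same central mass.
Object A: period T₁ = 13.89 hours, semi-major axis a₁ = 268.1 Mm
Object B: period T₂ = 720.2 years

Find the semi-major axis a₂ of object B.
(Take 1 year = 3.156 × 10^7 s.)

Convert to SI: T₁ = 13.89 hours = 50004 s; a₁ = 268.1 Mm = 2.681e+08 m; T₂ = 720.2 years = 2.27295e+10 s.
Kepler's third law: (T₁/T₂)² = (a₁/a₂)³ ⇒ a₂ = a₁ · (T₂/T₁)^(2/3).
T₂/T₁ = 2.27295e+10 / 50004 = 454554.
a₂ = 2.681e+08 · (454554)^(2/3) m ≈ 1.585e+12 m = 1.585 Tm.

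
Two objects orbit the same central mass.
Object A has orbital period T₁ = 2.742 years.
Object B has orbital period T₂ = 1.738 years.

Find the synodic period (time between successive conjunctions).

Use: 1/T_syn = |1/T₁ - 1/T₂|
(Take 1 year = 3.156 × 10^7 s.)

Convert to SI: T₁ = 2.742 years = 8.65375e+07 s; T₂ = 1.738 years = 5.48513e+07 s.
T_syn = |T₁ · T₂ / (T₁ − T₂)|.
T_syn = |8.65375e+07 · 5.48513e+07 / (8.65375e+07 − 5.48513e+07)| s ≈ 1.498e+08 s = 4.747 years.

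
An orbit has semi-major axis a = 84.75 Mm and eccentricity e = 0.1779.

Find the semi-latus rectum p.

Convert to SI: a = 84.75 Mm = 8.475e+07 m.
p = a (1 − e²).
p = 8.475e+07 · (1 − (0.1779)²) = 8.475e+07 · 0.968352 ≈ 8.207e+07 m = 82.07 Mm.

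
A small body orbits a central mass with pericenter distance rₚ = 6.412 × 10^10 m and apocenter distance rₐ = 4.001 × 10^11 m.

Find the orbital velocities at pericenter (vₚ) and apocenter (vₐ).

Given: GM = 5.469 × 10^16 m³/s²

Use the vis-viva equation v² = GM(2/r − 1/a) with a = (rₚ + rₐ)/2 = (6.412e+10 + 4.001e+11)/2 = 2.3211e+11 m.
vₚ = √(GM · (2/rₚ − 1/a)) = √(5.469e+16 · (2/6.412e+10 − 1/2.3211e+11)) m/s ≈ 1213 m/s = 1.213 km/s.
vₐ = √(GM · (2/rₐ − 1/a)) = √(5.469e+16 · (2/4.001e+11 − 1/2.3211e+11)) m/s ≈ 194.3 m/s = 194.3 m/s.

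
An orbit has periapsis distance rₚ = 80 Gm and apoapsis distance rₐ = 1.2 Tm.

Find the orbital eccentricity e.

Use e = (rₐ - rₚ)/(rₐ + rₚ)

Convert to SI: rₚ = 80 Gm = 8e+10 m; rₐ = 1.2 Tm = 1.2e+12 m.
e = (rₐ − rₚ) / (rₐ + rₚ).
e = (1.2e+12 − 8e+10) / (1.2e+12 + 8e+10) = 1.12e+12 / 1.28e+12 ≈ 0.875.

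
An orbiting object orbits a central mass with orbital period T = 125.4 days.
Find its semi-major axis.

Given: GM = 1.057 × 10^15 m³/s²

Convert to SI: T = 125.4 days = 1.08346e+07 s.
Invert Kepler's third law: a = (GM · T² / (4π²))^(1/3).
Substituting T = 1.08346e+07 s and GM = 1.057e+15 m³/s²:
a = (1.057e+15 · (1.08346e+07)² / (4π²))^(1/3) m
a ≈ 1.465e+09 m = 1.465 Gm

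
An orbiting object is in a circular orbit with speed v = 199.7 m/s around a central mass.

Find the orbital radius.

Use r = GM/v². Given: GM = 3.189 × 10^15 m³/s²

For a circular orbit, v² = GM / r, so r = GM / v².
r = 3.189e+15 / (199.7)² m ≈ 7.996e+10 m = 79.96 Gm.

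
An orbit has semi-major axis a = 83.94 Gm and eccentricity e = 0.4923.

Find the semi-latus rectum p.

Convert to SI: a = 83.94 Gm = 8.394e+10 m.
p = a (1 − e²).
p = 8.394e+10 · (1 − (0.4923)²) = 8.394e+10 · 0.757641 ≈ 6.36e+10 m = 63.6 Gm.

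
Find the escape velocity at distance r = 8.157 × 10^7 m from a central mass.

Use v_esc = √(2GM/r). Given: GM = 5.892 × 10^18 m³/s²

Escape velocity comes from setting total energy to zero: ½v² − GM/r = 0 ⇒ v_esc = √(2GM / r).
v_esc = √(2 · 5.892e+18 / 8.157e+07) m/s ≈ 3.801e+05 m/s = 380.1 km/s.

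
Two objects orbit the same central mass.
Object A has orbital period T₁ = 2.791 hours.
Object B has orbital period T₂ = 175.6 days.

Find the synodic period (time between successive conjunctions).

Convert to SI: T₁ = 2.791 hours = 10047.6 s; T₂ = 175.6 days = 1.51718e+07 s.
T_syn = |T₁ · T₂ / (T₁ − T₂)|.
T_syn = |10047.6 · 1.51718e+07 / (10047.6 − 1.51718e+07)| s ≈ 1.005e+04 s = 2.793 hours.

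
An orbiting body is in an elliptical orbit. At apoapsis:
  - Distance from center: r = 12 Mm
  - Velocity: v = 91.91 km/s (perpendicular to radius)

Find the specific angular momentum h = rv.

Convert to SI: r = 12 Mm = 1.2e+07 m; v = 91.91 km/s = 91910 m/s.
With v perpendicular to r, h = r · v.
h = 1.2e+07 · 91910 m²/s ≈ 1.103e+12 m²/s.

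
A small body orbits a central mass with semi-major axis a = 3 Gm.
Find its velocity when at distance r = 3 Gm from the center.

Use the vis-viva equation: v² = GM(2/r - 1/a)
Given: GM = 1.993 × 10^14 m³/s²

Convert to SI: a = 3 Gm = 3e+09 m; r = 3 Gm = 3e+09 m.
Vis-viva: v = √(GM · (2/r − 1/a)).
2/r − 1/a = 2/3e+09 − 1/3e+09 = 3.33333e-10 m⁻¹.
v = √(1.993e+14 · 3.33333e-10) m/s ≈ 257.7 m/s = 257.7 m/s.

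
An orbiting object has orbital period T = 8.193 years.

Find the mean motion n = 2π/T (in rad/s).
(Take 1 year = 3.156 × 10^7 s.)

Convert to SI: T = 8.193 years = 2.58571e+08 s.
n = 2π / T.
n = 2π / 2.58571e+08 s ≈ 2.43e-08 rad/s.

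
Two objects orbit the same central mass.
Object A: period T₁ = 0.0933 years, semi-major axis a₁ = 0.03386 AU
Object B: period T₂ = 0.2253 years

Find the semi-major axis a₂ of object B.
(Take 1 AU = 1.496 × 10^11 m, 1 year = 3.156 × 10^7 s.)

Convert to SI: T₁ = 0.0933 years = 2.94455e+06 s; a₁ = 0.03386 AU = 5.06546e+09 m; T₂ = 0.2253 years = 7.11047e+06 s.
Kepler's third law: (T₁/T₂)² = (a₁/a₂)³ ⇒ a₂ = a₁ · (T₂/T₁)^(2/3).
T₂/T₁ = 7.11047e+06 / 2.94455e+06 = 2.41479.
a₂ = 5.06546e+09 · (2.41479)^(2/3) m ≈ 9.117e+09 m = 0.06095 AU.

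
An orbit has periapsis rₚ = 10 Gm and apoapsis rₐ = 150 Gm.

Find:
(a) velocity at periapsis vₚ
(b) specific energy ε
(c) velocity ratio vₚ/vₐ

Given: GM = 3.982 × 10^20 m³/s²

Convert to SI: rₚ = 10 Gm = 1e+10 m; rₐ = 150 Gm = 1.5e+11 m.
(a) With a = (rₚ + rₐ)/2 = 8e+10 m, vₚ = √(GM (2/rₚ − 1/a)) = √(3.982e+20 · (2/1e+10 − 1/8e+10)) m/s ≈ 2.732e+05 m/s
(b) With a = (rₚ + rₐ)/2 = 8e+10 m, ε = −GM/(2a) = −3.982e+20/(2 · 8e+10) J/kg ≈ -2.489e+09 J/kg
(c) Conservation of angular momentum (rₚvₚ = rₐvₐ) gives vₚ/vₐ = rₐ/rₚ = 1.5e+11/1e+10 ≈ 15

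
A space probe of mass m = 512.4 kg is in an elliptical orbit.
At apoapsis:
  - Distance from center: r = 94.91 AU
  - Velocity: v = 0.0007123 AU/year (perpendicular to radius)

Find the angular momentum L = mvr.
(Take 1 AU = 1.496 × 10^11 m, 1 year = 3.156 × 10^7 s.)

Convert to SI: r = 94.91 AU = 1.41985e+13 m; v = 0.0007123 AU/year = 3.37643 m/s.
Since v is perpendicular to r, L = m · v · r.
L = 512.4 · 3.37643 · 1.41985e+13 kg·m²/s ≈ 2.456e+16 kg·m²/s.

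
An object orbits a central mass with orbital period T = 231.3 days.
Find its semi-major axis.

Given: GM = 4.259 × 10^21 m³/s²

Convert to SI: T = 231.3 days = 1.99843e+07 s.
Invert Kepler's third law: a = (GM · T² / (4π²))^(1/3).
Substituting T = 1.99843e+07 s and GM = 4.259e+21 m³/s²:
a = (4.259e+21 · (1.99843e+07)² / (4π²))^(1/3) m
a ≈ 3.506e+11 m = 350.6 Gm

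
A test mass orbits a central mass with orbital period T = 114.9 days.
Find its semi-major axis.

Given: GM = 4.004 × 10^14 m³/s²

Convert to SI: T = 114.9 days = 9.92736e+06 s.
Invert Kepler's third law: a = (GM · T² / (4π²))^(1/3).
Substituting T = 9.92736e+06 s and GM = 4.004e+14 m³/s²:
a = (4.004e+14 · (9.92736e+06)² / (4π²))^(1/3) m
a ≈ 9.998e+08 m = 999.8 Mm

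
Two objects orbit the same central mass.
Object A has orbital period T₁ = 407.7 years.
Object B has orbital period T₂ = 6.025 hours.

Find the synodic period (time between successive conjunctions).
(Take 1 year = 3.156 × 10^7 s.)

Convert to SI: T₁ = 407.7 years = 1.2867e+10 s; T₂ = 6.025 hours = 21690 s.
T_syn = |T₁ · T₂ / (T₁ − T₂)|.
T_syn = |1.2867e+10 · 21690 / (1.2867e+10 − 21690)| s ≈ 2.169e+04 s = 6.025 hours.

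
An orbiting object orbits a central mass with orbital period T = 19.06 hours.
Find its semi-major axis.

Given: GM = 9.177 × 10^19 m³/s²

Convert to SI: T = 19.06 hours = 68616 s.
Invert Kepler's third law: a = (GM · T² / (4π²))^(1/3).
Substituting T = 68616 s and GM = 9.177e+19 m³/s²:
a = (9.177e+19 · (68616)² / (4π²))^(1/3) m
a ≈ 2.22e+09 m = 2.22 Gm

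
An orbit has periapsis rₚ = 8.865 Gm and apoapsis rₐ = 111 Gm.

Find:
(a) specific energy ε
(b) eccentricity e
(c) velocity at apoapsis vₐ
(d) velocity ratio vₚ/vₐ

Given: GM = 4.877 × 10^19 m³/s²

Convert to SI: rₚ = 8.865 Gm = 8.865e+09 m; rₐ = 111 Gm = 1.11e+11 m.
(a) With a = (rₚ + rₐ)/2 = 5.99325e+10 m, ε = −GM/(2a) = −4.877e+19/(2 · 5.99325e+10) J/kg ≈ -4.069e+08 J/kg
(b) e = (rₐ − rₚ)/(rₐ + rₚ) = (1.11e+11 − 8.865e+09)/(1.11e+11 + 8.865e+09) ≈ 0.8521
(c) With a = (rₚ + rₐ)/2 = 5.99325e+10 m, vₐ = √(GM (2/rₐ − 1/a)) = √(4.877e+19 · (2/1.11e+11 − 1/5.99325e+10)) m/s ≈ 8062 m/s
(d) Conservation of angular momentum (rₚvₚ = rₐvₐ) gives vₚ/vₐ = rₐ/rₚ = 1.11e+11/8.865e+09 ≈ 12.52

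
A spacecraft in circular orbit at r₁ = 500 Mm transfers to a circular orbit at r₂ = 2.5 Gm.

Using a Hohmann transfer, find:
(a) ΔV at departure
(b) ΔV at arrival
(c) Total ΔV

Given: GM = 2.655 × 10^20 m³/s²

Convert to SI: r₁ = 500 Mm = 5e+08 m; r₂ = 2.5 Gm = 2.5e+09 m.
Transfer semi-major axis: a_t = (r₁ + r₂)/2 = (5e+08 + 2.5e+09)/2 = 1.5e+09 m.
Circular speeds: v₁ = √(GM/r₁) = 728697 m/s, v₂ = √(GM/r₂) = 325883 m/s.
Transfer speeds (vis-viva v² = GM(2/r − 1/a_t)): v₁ᵗ = 940744 m/s, v₂ᵗ = 188149 m/s.
(a) ΔV₁ = |v₁ᵗ − v₁| ≈ 2.12e+05 m/s = 212 km/s.
(b) ΔV₂ = |v₂ − v₂ᵗ| ≈ 1.377e+05 m/s = 137.7 km/s.
(c) ΔV_total = ΔV₁ + ΔV₂ ≈ 3.498e+05 m/s = 349.8 km/s.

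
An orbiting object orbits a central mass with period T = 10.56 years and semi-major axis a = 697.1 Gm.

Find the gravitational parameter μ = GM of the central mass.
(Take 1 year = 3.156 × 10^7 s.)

Convert to SI: T = 10.56 years = 3.33274e+08 s; a = 697.1 Gm = 6.971e+11 m.
GM = 4π² · a³ / T².
GM = 4π² · (6.971e+11)³ / (3.33274e+08)² m³/s² ≈ 1.204e+20 m³/s² = 1.204 × 10^20 m³/s².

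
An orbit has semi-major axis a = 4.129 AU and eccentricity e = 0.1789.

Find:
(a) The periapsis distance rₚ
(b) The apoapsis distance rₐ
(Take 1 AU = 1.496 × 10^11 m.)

Convert to SI: a = 4.129 AU = 6.17698e+11 m.
(a) rₚ = a(1 − e) = 6.17698e+11 · (1 − 0.1789) = 6.17698e+11 · 0.8211 ≈ 5.072e+11 m = 3.39 AU.
(b) rₐ = a(1 + e) = 6.17698e+11 · (1 + 0.1789) = 6.17698e+11 · 1.1789 ≈ 7.282e+11 m = 4.868 AU.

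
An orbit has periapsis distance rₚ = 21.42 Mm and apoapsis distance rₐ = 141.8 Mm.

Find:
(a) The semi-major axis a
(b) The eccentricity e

Convert to SI: rₚ = 21.42 Mm = 2.142e+07 m; rₐ = 141.8 Mm = 1.418e+08 m.
(a) a = (rₚ + rₐ) / 2 = (2.142e+07 + 1.418e+08) / 2 ≈ 8.161e+07 m = 81.61 Mm.
(b) e = (rₐ − rₚ) / (rₐ + rₚ) = (1.418e+08 − 2.142e+07) / (1.418e+08 + 2.142e+07) ≈ 0.7375.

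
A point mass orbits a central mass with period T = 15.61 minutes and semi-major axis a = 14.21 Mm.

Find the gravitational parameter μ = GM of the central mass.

Convert to SI: T = 15.61 minutes = 936.6 s; a = 14.21 Mm = 1.421e+07 m.
GM = 4π² · a³ / T².
GM = 4π² · (1.421e+07)³ / (936.6)² m³/s² ≈ 1.291e+17 m³/s² = 1.291 × 10^17 m³/s².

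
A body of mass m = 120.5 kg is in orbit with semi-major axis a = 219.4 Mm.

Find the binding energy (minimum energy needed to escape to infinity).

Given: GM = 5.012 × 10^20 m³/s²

Convert to SI: a = 219.4 Mm = 2.194e+08 m.
Total orbital energy is E = −GMm/(2a); binding energy is E_bind = −E = GMm/(2a).
E_bind = 5.012e+20 · 120.5 / (2 · 2.194e+08) J ≈ 1.376e+14 J = 137.6 TJ.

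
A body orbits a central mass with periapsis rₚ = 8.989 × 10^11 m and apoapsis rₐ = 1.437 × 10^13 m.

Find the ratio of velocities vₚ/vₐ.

Conservation of angular momentum gives rₚvₚ = rₐvₐ, so vₚ/vₐ = rₐ/rₚ.
vₚ/vₐ = 1.437e+13 / 8.989e+11 ≈ 15.99.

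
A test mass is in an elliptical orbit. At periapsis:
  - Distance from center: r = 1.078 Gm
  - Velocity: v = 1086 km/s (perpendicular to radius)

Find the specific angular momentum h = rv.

Convert to SI: r = 1.078 Gm = 1.078e+09 m; v = 1086 km/s = 1.086e+06 m/s.
With v perpendicular to r, h = r · v.
h = 1.078e+09 · 1.086e+06 m²/s ≈ 1.171e+15 m²/s.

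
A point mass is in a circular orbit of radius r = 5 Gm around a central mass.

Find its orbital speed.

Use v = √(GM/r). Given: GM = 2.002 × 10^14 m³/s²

Convert to SI: r = 5 Gm = 5e+09 m.
For a circular orbit, gravity supplies the centripetal force, so v = √(GM / r).
v = √(2.002e+14 / 5e+09) m/s ≈ 200.1 m/s = 200.1 m/s.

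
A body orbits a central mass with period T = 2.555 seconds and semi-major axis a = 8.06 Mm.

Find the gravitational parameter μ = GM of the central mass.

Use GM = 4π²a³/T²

Convert to SI: a = 8.06 Mm = 8.06e+06 m.
GM = 4π² · a³ / T².
GM = 4π² · (8.06e+06)³ / (2.555)² m³/s² ≈ 3.167e+21 m³/s² = 3.167 × 10^21 m³/s².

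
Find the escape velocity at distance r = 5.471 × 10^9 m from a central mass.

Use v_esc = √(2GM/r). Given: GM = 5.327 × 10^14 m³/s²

Escape velocity comes from setting total energy to zero: ½v² − GM/r = 0 ⇒ v_esc = √(2GM / r).
v_esc = √(2 · 5.327e+14 / 5.471e+09) m/s ≈ 441.3 m/s = 441.3 m/s.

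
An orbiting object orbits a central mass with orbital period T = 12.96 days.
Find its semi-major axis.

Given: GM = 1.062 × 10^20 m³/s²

Convert to SI: T = 12.96 days = 1.11974e+06 s.
Invert Kepler's third law: a = (GM · T² / (4π²))^(1/3).
Substituting T = 1.11974e+06 s and GM = 1.062e+20 m³/s²:
a = (1.062e+20 · (1.11974e+06)² / (4π²))^(1/3) m
a ≈ 1.5e+10 m = 15 Gm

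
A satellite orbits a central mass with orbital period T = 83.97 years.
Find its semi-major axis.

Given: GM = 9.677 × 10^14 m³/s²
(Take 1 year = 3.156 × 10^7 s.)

Convert to SI: T = 83.97 years = 2.65009e+09 s.
Invert Kepler's third law: a = (GM · T² / (4π²))^(1/3).
Substituting T = 2.65009e+09 s and GM = 9.677e+14 m³/s²:
a = (9.677e+14 · (2.65009e+09)² / (4π²))^(1/3) m
a ≈ 5.563e+10 m = 55.63 Gm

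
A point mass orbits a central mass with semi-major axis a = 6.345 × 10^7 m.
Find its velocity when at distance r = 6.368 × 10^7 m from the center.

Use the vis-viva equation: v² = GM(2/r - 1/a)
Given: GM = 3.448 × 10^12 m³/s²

Vis-viva: v = √(GM · (2/r − 1/a)).
2/r − 1/a = 2/6.368e+07 − 1/6.345e+07 = 1.56466e-08 m⁻¹.
v = √(3.448e+12 · 1.56466e-08) m/s ≈ 232.3 m/s = 232.3 m/s.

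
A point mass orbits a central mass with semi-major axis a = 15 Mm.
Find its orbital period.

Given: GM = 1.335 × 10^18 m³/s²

Convert to SI: a = 15 Mm = 1.5e+07 m.
Kepler's third law: T = 2π √(a³ / GM).
Substituting a = 1.5e+07 m and GM = 1.335e+18 m³/s²:
T = 2π √((1.5e+07)³ / 1.335e+18) s
T ≈ 315.9 s = 5.265 minutes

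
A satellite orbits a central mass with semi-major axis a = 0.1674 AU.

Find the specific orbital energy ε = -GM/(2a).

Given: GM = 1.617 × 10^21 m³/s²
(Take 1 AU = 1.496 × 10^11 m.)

Convert to SI: a = 0.1674 AU = 2.5043e+10 m.
ε = −GM / (2a).
ε = −1.617e+21 / (2 · 2.5043e+10) J/kg ≈ -3.228e+10 J/kg = -32.28 GJ/kg.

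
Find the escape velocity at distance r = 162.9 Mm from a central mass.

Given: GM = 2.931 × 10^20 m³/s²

Convert to SI: r = 162.9 Mm = 1.629e+08 m.
Escape velocity comes from setting total energy to zero: ½v² − GM/r = 0 ⇒ v_esc = √(2GM / r).
v_esc = √(2 · 2.931e+20 / 1.629e+08) m/s ≈ 1.897e+06 m/s = 1897 km/s.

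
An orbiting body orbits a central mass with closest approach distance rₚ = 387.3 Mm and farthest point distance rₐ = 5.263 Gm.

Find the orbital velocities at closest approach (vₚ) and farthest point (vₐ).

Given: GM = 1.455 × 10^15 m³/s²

Convert to SI: rₚ = 387.3 Mm = 3.873e+08 m; rₐ = 5.263 Gm = 5.263e+09 m.
Use the vis-viva equation v² = GM(2/r − 1/a) with a = (rₚ + rₐ)/2 = (3.873e+08 + 5.263e+09)/2 = 2.82515e+09 m.
vₚ = √(GM · (2/rₚ − 1/a)) = √(1.455e+15 · (2/3.873e+08 − 1/2.82515e+09)) m/s ≈ 2645 m/s = 2.645 km/s.
vₐ = √(GM · (2/rₐ − 1/a)) = √(1.455e+15 · (2/5.263e+09 − 1/2.82515e+09)) m/s ≈ 194.7 m/s = 194.7 m/s.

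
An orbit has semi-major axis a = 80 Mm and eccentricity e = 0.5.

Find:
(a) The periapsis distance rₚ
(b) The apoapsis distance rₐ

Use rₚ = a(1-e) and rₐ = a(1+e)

Convert to SI: a = 80 Mm = 8e+07 m.
(a) rₚ = a(1 − e) = 8e+07 · (1 − 0.5) = 8e+07 · 0.5 ≈ 4e+07 m = 40 Mm.
(b) rₐ = a(1 + e) = 8e+07 · (1 + 0.5) = 8e+07 · 1.5 ≈ 1.2e+08 m = 120 Mm.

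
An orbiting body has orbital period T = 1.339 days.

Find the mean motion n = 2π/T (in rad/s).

Convert to SI: T = 1.339 days = 115690 s.
n = 2π / T.
n = 2π / 115690 s ≈ 5.431e-05 rad/s.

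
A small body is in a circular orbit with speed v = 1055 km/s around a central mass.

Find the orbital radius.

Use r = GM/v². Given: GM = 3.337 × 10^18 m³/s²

Convert to SI: v = 1055 km/s = 1.055e+06 m/s.
For a circular orbit, v² = GM / r, so r = GM / v².
r = 3.337e+18 / (1.055e+06)² m ≈ 2.998e+06 m = 2.998 Mm.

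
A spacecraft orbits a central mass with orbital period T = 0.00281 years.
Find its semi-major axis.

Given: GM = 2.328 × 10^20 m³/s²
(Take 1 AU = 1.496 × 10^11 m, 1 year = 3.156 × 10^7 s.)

Convert to SI: T = 0.00281 years = 88683.6 s.
Invert Kepler's third law: a = (GM · T² / (4π²))^(1/3).
Substituting T = 88683.6 s and GM = 2.328e+20 m³/s²:
a = (2.328e+20 · (88683.6)² / (4π²))^(1/3) m
a ≈ 3.593e+09 m = 0.02402 AU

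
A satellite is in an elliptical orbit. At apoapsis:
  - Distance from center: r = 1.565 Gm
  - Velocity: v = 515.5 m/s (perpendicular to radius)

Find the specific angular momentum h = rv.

Convert to SI: r = 1.565 Gm = 1.565e+09 m.
With v perpendicular to r, h = r · v.
h = 1.565e+09 · 515.5 m²/s ≈ 8.068e+11 m²/s.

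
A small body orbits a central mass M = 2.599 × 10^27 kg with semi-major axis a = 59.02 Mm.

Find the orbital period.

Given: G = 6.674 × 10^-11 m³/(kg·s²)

Convert to SI: a = 59.02 Mm = 5.902e+07 m.
GM = G · M = 6.674e-11 · 2.599e+27 = 1.73457e+17 m³/s².
Kepler's third law: T = 2π √(a³ / GM).
Substituting a = 5.902e+07 m and GM = 1.73457e+17 m³/s²:
T = 2π √((5.902e+07)³ / 1.73457e+17) s
T ≈ 6840 s = 1.9 hours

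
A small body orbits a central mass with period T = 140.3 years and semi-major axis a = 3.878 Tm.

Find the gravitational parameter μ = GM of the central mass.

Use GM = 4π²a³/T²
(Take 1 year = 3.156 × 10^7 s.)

Convert to SI: T = 140.3 years = 4.42787e+09 s; a = 3.878 Tm = 3.878e+12 m.
GM = 4π² · a³ / T².
GM = 4π² · (3.878e+12)³ / (4.42787e+09)² m³/s² ≈ 1.174e+20 m³/s² = 1.174 × 10^20 m³/s².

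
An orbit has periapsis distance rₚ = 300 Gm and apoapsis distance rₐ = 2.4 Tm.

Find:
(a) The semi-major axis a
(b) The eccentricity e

Convert to SI: rₚ = 300 Gm = 3e+11 m; rₐ = 2.4 Tm = 2.4e+12 m.
(a) a = (rₚ + rₐ) / 2 = (3e+11 + 2.4e+12) / 2 ≈ 1.35e+12 m = 1.35 Tm.
(b) e = (rₐ − rₚ) / (rₐ + rₚ) = (2.4e+12 − 3e+11) / (2.4e+12 + 3e+11) ≈ 0.7778.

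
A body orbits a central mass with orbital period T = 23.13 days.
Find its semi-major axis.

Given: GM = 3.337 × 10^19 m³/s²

Convert to SI: T = 23.13 days = 1.99843e+06 s.
Invert Kepler's third law: a = (GM · T² / (4π²))^(1/3).
Substituting T = 1.99843e+06 s and GM = 3.337e+19 m³/s²:
a = (3.337e+19 · (1.99843e+06)² / (4π²))^(1/3) m
a ≈ 1.5e+10 m = 15 Gm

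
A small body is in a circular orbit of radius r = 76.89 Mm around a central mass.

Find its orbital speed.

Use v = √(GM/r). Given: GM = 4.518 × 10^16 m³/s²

Convert to SI: r = 76.89 Mm = 7.689e+07 m.
For a circular orbit, gravity supplies the centripetal force, so v = √(GM / r).
v = √(4.518e+16 / 7.689e+07) m/s ≈ 2.424e+04 m/s = 24.24 km/s.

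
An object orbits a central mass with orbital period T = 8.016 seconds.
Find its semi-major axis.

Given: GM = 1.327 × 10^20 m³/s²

Invert Kepler's third law: a = (GM · T² / (4π²))^(1/3).
Substituting T = 8.016 s and GM = 1.327e+20 m³/s²:
a = (1.327e+20 · (8.016)² / (4π²))^(1/3) m
a ≈ 6e+06 m = 6 Mm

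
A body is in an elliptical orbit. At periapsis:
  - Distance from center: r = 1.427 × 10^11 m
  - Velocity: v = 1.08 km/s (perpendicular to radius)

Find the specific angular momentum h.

Convert to SI: v = 1.08 km/s = 1080 m/s.
With v perpendicular to r, h = r · v.
h = 1.427e+11 · 1080 m²/s ≈ 1.541e+14 m²/s.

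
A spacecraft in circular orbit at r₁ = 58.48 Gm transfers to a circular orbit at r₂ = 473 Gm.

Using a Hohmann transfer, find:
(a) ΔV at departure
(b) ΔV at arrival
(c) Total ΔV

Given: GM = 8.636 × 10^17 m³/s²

Convert to SI: r₁ = 58.48 Gm = 5.848e+10 m; r₂ = 473 Gm = 4.73e+11 m.
Transfer semi-major axis: a_t = (r₁ + r₂)/2 = (5.848e+10 + 4.73e+11)/2 = 2.6574e+11 m.
Circular speeds: v₁ = √(GM/r₁) = 3842.84 m/s, v₂ = √(GM/r₂) = 1351.22 m/s.
Transfer speeds (vis-viva v² = GM(2/r − 1/a_t)): v₁ᵗ = 5126.9 m/s, v₂ᵗ = 633.871 m/s.
(a) ΔV₁ = |v₁ᵗ − v₁| ≈ 1284 m/s = 1.284 km/s.
(b) ΔV₂ = |v₂ − v₂ᵗ| ≈ 717.3 m/s = 717.3 m/s.
(c) ΔV_total = ΔV₁ + ΔV₂ ≈ 2001 m/s = 2.001 km/s.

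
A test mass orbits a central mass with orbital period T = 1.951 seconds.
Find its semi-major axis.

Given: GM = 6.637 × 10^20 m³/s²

Invert Kepler's third law: a = (GM · T² / (4π²))^(1/3).
Substituting T = 1.951 s and GM = 6.637e+20 m³/s²:
a = (6.637e+20 · (1.951)² / (4π²))^(1/3) m
a ≈ 4e+06 m = 4 Mm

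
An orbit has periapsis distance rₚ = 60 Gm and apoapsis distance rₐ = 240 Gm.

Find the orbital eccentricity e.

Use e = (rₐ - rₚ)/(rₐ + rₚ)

Convert to SI: rₚ = 60 Gm = 6e+10 m; rₐ = 240 Gm = 2.4e+11 m.
e = (rₐ − rₚ) / (rₐ + rₚ).
e = (2.4e+11 − 6e+10) / (2.4e+11 + 6e+10) = 1.8e+11 / 3e+11 ≈ 0.6.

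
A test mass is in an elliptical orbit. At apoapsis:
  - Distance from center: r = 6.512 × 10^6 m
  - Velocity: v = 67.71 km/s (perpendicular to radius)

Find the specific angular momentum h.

Convert to SI: v = 67.71 km/s = 67710 m/s.
With v perpendicular to r, h = r · v.
h = 6.512e+06 · 67710 m²/s ≈ 4.409e+11 m²/s.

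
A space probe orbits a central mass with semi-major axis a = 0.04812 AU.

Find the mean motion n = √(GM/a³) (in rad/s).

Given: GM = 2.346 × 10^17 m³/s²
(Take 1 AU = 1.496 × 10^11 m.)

Convert to SI: a = 0.04812 AU = 7.19875e+09 m.
n = √(GM / a³).
n = √(2.346e+17 / (7.19875e+09)³) rad/s ≈ 7.93e-07 rad/s.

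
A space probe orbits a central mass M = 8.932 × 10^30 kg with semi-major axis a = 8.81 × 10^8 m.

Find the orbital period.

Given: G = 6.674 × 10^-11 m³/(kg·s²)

GM = G · M = 6.674e-11 · 8.932e+30 = 5.96122e+20 m³/s².
Kepler's third law: T = 2π √(a³ / GM).
Substituting a = 8.81e+08 m and GM = 5.96122e+20 m³/s²:
T = 2π √((8.81e+08)³ / 5.96122e+20) s
T ≈ 6729 s = 1.869 hours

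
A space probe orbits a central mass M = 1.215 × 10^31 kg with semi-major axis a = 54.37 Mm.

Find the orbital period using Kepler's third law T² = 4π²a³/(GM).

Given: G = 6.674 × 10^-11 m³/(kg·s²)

Convert to SI: a = 54.37 Mm = 5.437e+07 m.
GM = G · M = 6.674e-11 · 1.215e+31 = 8.10891e+20 m³/s².
Kepler's third law: T = 2π √(a³ / GM).
Substituting a = 5.437e+07 m and GM = 8.10891e+20 m³/s²:
T = 2π √((5.437e+07)³ / 8.10891e+20) s
T ≈ 88.46 s = 1.474 minutes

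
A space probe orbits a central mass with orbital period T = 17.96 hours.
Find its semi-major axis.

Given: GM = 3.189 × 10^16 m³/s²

Convert to SI: T = 17.96 hours = 64656 s.
Invert Kepler's third law: a = (GM · T² / (4π²))^(1/3).
Substituting T = 64656 s and GM = 3.189e+16 m³/s²:
a = (3.189e+16 · (64656)² / (4π²))^(1/3) m
a ≈ 1.5e+08 m = 150 Mm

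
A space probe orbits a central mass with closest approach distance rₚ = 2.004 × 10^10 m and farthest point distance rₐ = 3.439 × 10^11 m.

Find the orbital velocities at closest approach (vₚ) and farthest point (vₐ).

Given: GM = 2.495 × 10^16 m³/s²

Use the vis-viva equation v² = GM(2/r − 1/a) with a = (rₚ + rₐ)/2 = (2.004e+10 + 3.439e+11)/2 = 1.8197e+11 m.
vₚ = √(GM · (2/rₚ − 1/a)) = √(2.495e+16 · (2/2.004e+10 − 1/1.8197e+11)) m/s ≈ 1534 m/s = 1.534 km/s.
vₐ = √(GM · (2/rₐ − 1/a)) = √(2.495e+16 · (2/3.439e+11 − 1/1.8197e+11)) m/s ≈ 89.39 m/s = 89.39 m/s.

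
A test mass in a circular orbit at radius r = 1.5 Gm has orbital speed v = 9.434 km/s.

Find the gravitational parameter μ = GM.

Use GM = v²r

Convert to SI: r = 1.5 Gm = 1.5e+09 m; v = 9.434 km/s = 9434 m/s.
For a circular orbit v² = GM/r, so GM = v² · r.
GM = (9434)² · 1.5e+09 m³/s² ≈ 1.335e+17 m³/s² = 1.335 × 10^17 m³/s².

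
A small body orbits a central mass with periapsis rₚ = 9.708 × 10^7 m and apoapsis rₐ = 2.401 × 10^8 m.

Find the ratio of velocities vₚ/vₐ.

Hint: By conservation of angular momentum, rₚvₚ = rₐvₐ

Conservation of angular momentum gives rₚvₚ = rₐvₐ, so vₚ/vₐ = rₐ/rₚ.
vₚ/vₐ = 2.401e+08 / 9.708e+07 ≈ 2.473.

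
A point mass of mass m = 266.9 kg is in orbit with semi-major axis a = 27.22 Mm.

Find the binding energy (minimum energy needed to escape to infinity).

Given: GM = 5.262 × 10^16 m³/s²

Convert to SI: a = 27.22 Mm = 2.722e+07 m.
Total orbital energy is E = −GMm/(2a); binding energy is E_bind = −E = GMm/(2a).
E_bind = 5.262e+16 · 266.9 / (2 · 2.722e+07) J ≈ 2.58e+11 J = 258 GJ.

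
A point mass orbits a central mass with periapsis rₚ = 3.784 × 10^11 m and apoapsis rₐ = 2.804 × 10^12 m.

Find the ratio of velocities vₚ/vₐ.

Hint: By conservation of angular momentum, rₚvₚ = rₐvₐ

Conservation of angular momentum gives rₚvₚ = rₐvₐ, so vₚ/vₐ = rₐ/rₚ.
vₚ/vₐ = 2.804e+12 / 3.784e+11 ≈ 7.41.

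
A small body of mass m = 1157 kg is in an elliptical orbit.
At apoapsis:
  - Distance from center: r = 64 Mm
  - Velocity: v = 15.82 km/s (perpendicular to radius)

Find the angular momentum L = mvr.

Convert to SI: r = 64 Mm = 6.4e+07 m; v = 15.82 km/s = 15820 m/s.
Since v is perpendicular to r, L = m · v · r.
L = 1157 · 15820 · 6.4e+07 kg·m²/s ≈ 1.171e+15 kg·m²/s.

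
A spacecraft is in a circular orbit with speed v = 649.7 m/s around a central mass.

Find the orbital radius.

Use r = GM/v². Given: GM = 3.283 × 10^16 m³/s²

For a circular orbit, v² = GM / r, so r = GM / v².
r = 3.283e+16 / (649.7)² m ≈ 7.778e+10 m = 7.778 × 10^10 m.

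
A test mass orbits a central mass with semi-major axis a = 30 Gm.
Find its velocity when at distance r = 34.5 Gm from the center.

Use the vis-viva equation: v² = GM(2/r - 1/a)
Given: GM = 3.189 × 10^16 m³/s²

Convert to SI: a = 30 Gm = 3e+10 m; r = 34.5 Gm = 3.45e+10 m.
Vis-viva: v = √(GM · (2/r − 1/a)).
2/r − 1/a = 2/3.45e+10 − 1/3e+10 = 2.46377e-11 m⁻¹.
v = √(3.189e+16 · 2.46377e-11) m/s ≈ 886.4 m/s = 886.4 m/s.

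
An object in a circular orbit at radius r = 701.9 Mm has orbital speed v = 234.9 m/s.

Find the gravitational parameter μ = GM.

Convert to SI: r = 701.9 Mm = 7.019e+08 m.
For a circular orbit v² = GM/r, so GM = v² · r.
GM = (234.9)² · 7.019e+08 m³/s² ≈ 3.873e+13 m³/s² = 3.873 × 10^13 m³/s².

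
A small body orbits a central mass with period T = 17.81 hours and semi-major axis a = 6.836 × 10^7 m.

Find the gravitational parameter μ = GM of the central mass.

Convert to SI: T = 17.81 hours = 64116 s.
GM = 4π² · a³ / T².
GM = 4π² · (6.836e+07)³ / (64116)² m³/s² ≈ 3.068e+15 m³/s² = 3.068 × 10^15 m³/s².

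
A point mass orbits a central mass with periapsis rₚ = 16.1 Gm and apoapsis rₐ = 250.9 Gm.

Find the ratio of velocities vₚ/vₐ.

Convert to SI: rₚ = 16.1 Gm = 1.61e+10 m; rₐ = 250.9 Gm = 2.509e+11 m.
Conservation of angular momentum gives rₚvₚ = rₐvₐ, so vₚ/vₐ = rₐ/rₚ.
vₚ/vₐ = 2.509e+11 / 1.61e+10 ≈ 15.58.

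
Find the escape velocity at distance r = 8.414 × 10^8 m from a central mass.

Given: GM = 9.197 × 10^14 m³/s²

Escape velocity comes from setting total energy to zero: ½v² − GM/r = 0 ⇒ v_esc = √(2GM / r).
v_esc = √(2 · 9.197e+14 / 8.414e+08) m/s ≈ 1479 m/s = 1.479 km/s.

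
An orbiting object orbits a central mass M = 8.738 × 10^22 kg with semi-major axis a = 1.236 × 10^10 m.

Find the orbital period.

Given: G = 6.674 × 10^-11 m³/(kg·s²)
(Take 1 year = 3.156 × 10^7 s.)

GM = G · M = 6.674e-11 · 8.738e+22 = 5.83174e+12 m³/s².
Kepler's third law: T = 2π √(a³ / GM).
Substituting a = 1.236e+10 m and GM = 5.83174e+12 m³/s²:
T = 2π √((1.236e+10)³ / 5.83174e+12) s
T ≈ 3.575e+09 s = 113.3 years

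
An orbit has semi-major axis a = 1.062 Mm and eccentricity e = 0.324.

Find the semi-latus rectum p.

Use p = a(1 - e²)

Convert to SI: a = 1.062 Mm = 1.062e+06 m.
p = a (1 − e²).
p = 1.062e+06 · (1 − (0.324)²) = 1.062e+06 · 0.895024 ≈ 9.505e+05 m = 950.5 km.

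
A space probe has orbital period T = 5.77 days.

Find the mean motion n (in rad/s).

Convert to SI: T = 5.77 days = 498528 s.
n = 2π / T.
n = 2π / 498528 s ≈ 1.26e-05 rad/s.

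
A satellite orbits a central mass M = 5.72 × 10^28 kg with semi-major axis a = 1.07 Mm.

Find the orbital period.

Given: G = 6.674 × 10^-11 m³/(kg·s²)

Convert to SI: a = 1.07 Mm = 1.07e+06 m.
GM = G · M = 6.674e-11 · 5.72e+28 = 3.81753e+18 m³/s².
Kepler's third law: T = 2π √(a³ / GM).
Substituting a = 1.07e+06 m and GM = 3.81753e+18 m³/s²:
T = 2π √((1.07e+06)³ / 3.81753e+18) s
T ≈ 3.559 s = 3.559 seconds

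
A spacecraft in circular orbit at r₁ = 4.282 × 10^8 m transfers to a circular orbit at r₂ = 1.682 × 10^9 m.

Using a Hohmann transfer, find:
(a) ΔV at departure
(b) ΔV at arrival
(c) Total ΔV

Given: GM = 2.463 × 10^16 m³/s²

Transfer semi-major axis: a_t = (r₁ + r₂)/2 = (4.282e+08 + 1.682e+09)/2 = 1.0551e+09 m.
Circular speeds: v₁ = √(GM/r₁) = 7584.18 m/s, v₂ = √(GM/r₂) = 3826.65 m/s.
Transfer speeds (vis-viva v² = GM(2/r − 1/a_t)): v₁ᵗ = 9575.8 m/s, v₂ᵗ = 2437.79 m/s.
(a) ΔV₁ = |v₁ᵗ − v₁| ≈ 1992 m/s = 1.992 km/s.
(b) ΔV₂ = |v₂ − v₂ᵗ| ≈ 1389 m/s = 1.389 km/s.
(c) ΔV_total = ΔV₁ + ΔV₂ ≈ 3380 m/s = 3.38 km/s.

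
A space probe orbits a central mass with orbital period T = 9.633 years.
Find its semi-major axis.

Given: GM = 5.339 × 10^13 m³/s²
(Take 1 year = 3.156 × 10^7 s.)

Convert to SI: T = 9.633 years = 3.04017e+08 s.
Invert Kepler's third law: a = (GM · T² / (4π²))^(1/3).
Substituting T = 3.04017e+08 s and GM = 5.339e+13 m³/s²:
a = (5.339e+13 · (3.04017e+08)² / (4π²))^(1/3) m
a ≈ 5e+09 m = 5 Gm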